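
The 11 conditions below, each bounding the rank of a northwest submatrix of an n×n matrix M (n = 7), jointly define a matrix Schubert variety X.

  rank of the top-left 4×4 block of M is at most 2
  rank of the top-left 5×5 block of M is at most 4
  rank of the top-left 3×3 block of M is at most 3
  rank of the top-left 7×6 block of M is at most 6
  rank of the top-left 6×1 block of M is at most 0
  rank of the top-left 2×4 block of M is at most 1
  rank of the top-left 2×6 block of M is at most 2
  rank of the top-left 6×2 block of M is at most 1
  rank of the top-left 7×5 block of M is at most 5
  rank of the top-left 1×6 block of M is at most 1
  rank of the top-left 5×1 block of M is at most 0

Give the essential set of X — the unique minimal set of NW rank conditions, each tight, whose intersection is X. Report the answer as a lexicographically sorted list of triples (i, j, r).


The tightest implied rank at each (i,j), from the 11 conditions:

  0 1 1 1 1 1 1
  0 1 1 1 2 2 2
  0 1 2 2 3 3 3
  0 1 2 2 3 4 4
  0 1 2 3 4 5 5
  0 1 2 3 4 5 6
  1 2 3 4 5 6 7

hence w(1..7) = (2, 5, 3, 6, 4, 7, 1).

Fulton essential set (3 of the 9 Rothe cells):

[(2, 4, 1), (4, 4, 2), (6, 1, 0)]


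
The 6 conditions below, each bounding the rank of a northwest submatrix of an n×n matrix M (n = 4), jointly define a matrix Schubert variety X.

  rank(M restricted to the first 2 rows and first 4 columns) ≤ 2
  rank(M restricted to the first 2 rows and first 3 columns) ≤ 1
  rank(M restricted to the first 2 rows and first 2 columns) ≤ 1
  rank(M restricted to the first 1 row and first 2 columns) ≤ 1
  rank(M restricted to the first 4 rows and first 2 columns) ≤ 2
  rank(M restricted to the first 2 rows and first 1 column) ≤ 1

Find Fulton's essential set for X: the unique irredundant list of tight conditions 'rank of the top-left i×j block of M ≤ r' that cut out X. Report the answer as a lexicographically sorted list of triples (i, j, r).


Recovering R(i,j) via the rank-extension bound from the 6 conditions:

  row 1: 1 1 1 1
  row 2: 1 1 1 2
  row 3: 1 2 2 3
  row 4: 1 2 3 4

hence w(1..4) = (1, 4, 2, 3).

D(w) has 2 cells with 1 SE-corner; essential set:

[(2, 3, 1)]


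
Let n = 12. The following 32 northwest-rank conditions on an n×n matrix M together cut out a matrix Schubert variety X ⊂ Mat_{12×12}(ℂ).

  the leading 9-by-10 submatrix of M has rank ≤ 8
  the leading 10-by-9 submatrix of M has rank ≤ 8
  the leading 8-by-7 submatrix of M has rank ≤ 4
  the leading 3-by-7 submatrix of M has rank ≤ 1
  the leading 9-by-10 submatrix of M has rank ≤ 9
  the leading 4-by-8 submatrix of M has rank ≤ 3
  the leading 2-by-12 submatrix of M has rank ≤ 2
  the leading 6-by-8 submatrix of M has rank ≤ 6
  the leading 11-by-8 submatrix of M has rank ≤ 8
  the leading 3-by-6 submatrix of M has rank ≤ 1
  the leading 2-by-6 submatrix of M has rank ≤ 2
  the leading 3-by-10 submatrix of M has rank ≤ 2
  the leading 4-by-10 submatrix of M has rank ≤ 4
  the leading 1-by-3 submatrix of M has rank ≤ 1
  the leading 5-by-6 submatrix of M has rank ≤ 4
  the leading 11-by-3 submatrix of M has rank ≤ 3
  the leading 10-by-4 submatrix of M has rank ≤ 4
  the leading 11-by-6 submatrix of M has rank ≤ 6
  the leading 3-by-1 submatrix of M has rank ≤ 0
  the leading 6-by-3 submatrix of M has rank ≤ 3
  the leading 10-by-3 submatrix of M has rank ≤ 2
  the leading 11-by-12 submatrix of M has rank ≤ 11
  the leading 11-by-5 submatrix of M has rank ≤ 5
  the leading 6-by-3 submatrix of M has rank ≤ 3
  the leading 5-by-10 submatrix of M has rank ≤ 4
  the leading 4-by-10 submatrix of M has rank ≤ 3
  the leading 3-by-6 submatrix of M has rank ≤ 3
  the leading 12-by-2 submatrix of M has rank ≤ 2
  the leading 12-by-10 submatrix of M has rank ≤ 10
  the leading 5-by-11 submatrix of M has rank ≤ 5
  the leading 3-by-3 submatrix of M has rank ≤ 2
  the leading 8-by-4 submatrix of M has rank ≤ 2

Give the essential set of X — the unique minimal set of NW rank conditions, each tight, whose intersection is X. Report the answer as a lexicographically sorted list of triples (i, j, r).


Computing R[i][j] = min implied NW-rank bound (n=12, 32 conditions):

  R[1]: 0 1 1 1 1 1 1 1 1 1 1 1
  R[2]: 0 1 1 1 1 1 1 2 2 2 2 2
  R[3]: 0 1 1 1 1 1 1 2 2 2 3 3
  R[4]: 1 2 2 2 2 2 2 3 3 3 4 4
  R[5]: 1 2 2 2 3 3 3 4 4 4 5 5
  R[6]: 1 2 2 2 3 4 4 5 5 5 6 6
  R[7]: 1 2 2 2 3 4 4 5 6 6 7 7
  R[8]: 1 2 2 2 3 4 4 5 6 7 8 8
  R[9]: 1 2 2 3 4 5 5 6 7 8 9 9
  R[10]: 1 2 2 3 4 5 6 7 8 9 10 10
  R[11]: 1 2 3 4 5 6 7 8 9 10 11 11
  R[12]: 1 2 3 4 5 6 7 8 9 10 11 12

second differences of R give the permutation w = (2, 8, 11, 1, 5, 6, 9, 10, 4, 7, 3, 12).

ℓ(w)=27; the 6 essential cells (i,j,r):

[(3, 1, 0), (3, 7, 1), (3, 10, 2), (8, 4, 2), (8, 7, 4), (10, 3, 2)]


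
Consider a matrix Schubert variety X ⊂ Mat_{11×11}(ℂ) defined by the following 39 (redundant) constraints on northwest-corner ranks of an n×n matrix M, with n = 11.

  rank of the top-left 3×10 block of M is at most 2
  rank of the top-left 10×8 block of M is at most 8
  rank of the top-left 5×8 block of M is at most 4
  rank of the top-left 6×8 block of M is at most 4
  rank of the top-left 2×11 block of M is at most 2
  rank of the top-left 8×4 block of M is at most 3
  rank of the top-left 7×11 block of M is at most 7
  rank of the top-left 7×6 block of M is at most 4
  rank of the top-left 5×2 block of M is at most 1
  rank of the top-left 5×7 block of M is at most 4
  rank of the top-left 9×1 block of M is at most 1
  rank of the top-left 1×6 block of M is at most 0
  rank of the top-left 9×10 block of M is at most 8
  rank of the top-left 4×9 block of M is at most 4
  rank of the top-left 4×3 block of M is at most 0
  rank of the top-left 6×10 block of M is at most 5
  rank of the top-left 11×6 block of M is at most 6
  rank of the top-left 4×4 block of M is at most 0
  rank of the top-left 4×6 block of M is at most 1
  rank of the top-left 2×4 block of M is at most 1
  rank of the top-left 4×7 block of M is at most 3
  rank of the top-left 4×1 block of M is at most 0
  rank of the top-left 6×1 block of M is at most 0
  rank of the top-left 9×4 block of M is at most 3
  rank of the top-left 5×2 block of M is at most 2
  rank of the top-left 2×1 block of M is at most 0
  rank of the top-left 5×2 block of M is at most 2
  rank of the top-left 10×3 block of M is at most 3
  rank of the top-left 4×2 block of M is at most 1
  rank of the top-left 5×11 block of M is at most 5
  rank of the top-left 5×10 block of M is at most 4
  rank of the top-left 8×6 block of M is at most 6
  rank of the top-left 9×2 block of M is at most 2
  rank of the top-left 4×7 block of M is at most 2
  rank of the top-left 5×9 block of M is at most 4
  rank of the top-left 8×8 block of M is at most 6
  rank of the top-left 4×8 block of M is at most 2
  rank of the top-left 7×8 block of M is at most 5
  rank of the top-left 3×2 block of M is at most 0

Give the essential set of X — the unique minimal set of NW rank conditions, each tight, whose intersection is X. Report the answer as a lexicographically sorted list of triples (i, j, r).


Rank table r_w(11×11) implied by the 39 constraints:

  0 0 0 0 0 0 1 1 1 1 1
  0 0 0 0 1 1 2 2 2 2 2
  0 0 0 0 1 1 2 2 2 2 3
  0 0 0 0 1 1 2 2 3 3 4
  0 1 1 1 2 2 3 3 4 4 5
  0 1 2 2 3 3 4 4 5 5 6
  1 2 3 3 4 4 5 5 6 6 7
  1 2 3 3 4 5 6 6 7 7 8
  1 2 3 3 4 5 6 7 8 8 9
  1 2 3 4 5 6 7 8 9 9 10
  1 2 3 4 5 6 7 8 9 10 11

reading off 1-entries of Δ²R: w = (7, 5, 11, 9, 2, 3, 1, 6, 8, 4, 10).

D(w) has 28 cells with 7 SE-corners; essential set:

[(1, 6, 0), (3, 10, 2), (4, 4, 0), (4, 6, 1), (4, 8, 2), (6, 1, 0), (9, 4, 3)]


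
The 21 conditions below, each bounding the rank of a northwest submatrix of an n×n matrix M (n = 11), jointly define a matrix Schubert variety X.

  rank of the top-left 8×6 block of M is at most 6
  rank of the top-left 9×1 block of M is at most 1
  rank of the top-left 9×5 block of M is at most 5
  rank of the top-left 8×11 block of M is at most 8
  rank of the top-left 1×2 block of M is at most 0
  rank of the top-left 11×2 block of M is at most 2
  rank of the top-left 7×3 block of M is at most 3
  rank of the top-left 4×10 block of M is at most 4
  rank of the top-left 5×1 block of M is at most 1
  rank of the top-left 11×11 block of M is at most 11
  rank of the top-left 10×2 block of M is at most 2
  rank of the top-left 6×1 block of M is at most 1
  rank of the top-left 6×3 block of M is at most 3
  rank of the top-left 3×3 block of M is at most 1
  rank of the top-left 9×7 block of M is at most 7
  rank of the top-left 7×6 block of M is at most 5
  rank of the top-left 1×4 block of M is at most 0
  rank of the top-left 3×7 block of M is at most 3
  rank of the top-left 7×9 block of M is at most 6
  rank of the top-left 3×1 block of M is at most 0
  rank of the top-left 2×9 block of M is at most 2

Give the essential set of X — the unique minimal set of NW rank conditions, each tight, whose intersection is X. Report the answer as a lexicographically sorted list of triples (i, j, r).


Computing R[i][j] = min implied NW-rank bound (n=11, 21 conditions):

  R[1]: 0  0  0  0  1  1  1  1  1  1  1
  R[2]: 0  1  1  1  2  2  2  2  2  2  2
  R[3]: 0  1  1  2  3  3  3  3  3  3  3
  R[4]: 1  2  2  3  4  4  4  4  4  4  4
  R[5]: 1  2  3  4  5  5  5  5  5  5  5
  R[6]: 1  2  3  4  5  5  6  6  6  6  6
  R[7]: 1  2  3  4  5  5  6  6  6  7  7
  R[8]: 1  2  3  4  5  6  7  7  7  8  8
  R[9]: 1  2  3  4  5  6  7  8  8  9  9
  R[10]: 1  2  3  4  5  6  7  8  9  10  10
  R[11]: 1  2  3  4  5  6  7  8  9  10  11

second differences of R give the permutation w = (5, 2, 4, 1, 3, 7, 10, 6, 8, 9, 11).

ℓ(w)=11; the 5 essential cells (i,j,r):

[(1, 4, 0), (3, 1, 0), (3, 3, 1), (7, 6, 5), (7, 9, 6)]


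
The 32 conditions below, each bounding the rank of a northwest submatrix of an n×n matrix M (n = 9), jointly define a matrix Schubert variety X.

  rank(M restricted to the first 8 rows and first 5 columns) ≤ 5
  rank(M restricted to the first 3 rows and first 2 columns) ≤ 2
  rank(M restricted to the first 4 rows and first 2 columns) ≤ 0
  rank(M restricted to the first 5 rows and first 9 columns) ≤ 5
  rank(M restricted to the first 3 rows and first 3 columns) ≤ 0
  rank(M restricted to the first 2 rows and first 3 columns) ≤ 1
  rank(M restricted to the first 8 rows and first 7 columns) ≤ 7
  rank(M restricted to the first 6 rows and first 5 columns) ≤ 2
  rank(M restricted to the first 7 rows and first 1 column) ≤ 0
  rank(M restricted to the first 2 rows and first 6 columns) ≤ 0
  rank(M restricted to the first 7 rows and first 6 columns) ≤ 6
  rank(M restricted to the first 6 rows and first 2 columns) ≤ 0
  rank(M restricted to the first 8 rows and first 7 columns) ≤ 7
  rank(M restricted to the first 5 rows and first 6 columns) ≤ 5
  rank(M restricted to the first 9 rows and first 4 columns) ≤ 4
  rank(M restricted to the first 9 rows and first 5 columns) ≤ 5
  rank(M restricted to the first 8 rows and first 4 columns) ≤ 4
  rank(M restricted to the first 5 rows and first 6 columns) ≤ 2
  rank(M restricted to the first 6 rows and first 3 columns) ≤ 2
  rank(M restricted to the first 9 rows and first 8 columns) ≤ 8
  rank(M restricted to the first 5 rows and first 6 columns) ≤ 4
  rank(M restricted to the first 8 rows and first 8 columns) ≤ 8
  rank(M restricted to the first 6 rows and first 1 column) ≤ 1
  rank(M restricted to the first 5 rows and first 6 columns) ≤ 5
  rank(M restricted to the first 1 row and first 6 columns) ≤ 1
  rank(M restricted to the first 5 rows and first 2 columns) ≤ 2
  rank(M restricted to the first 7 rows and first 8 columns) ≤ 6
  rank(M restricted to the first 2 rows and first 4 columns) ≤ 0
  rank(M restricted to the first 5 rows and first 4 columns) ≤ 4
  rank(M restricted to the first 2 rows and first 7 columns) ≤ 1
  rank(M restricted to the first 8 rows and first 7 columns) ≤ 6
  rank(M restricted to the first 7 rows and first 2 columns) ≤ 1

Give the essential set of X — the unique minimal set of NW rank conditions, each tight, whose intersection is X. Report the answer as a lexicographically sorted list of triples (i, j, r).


Rank table r_w(9×9) implied by the 32 constraints:

  R[1]: 0 | 0 | 0 | 0 | 0 | 0 | 1 | 1 | 1
  R[2]: 0 | 0 | 0 | 0 | 0 | 0 | 1 | 2 | 2
  R[3]: 0 | 0 | 0 | 1 | 1 | 1 | 2 | 3 | 3
  R[4]: 0 | 0 | 1 | 2 | 2 | 2 | 3 | 4 | 4
  R[5]: 0 | 0 | 1 | 2 | 2 | 2 | 3 | 4 | 5
  R[6]: 0 | 0 | 1 | 2 | 2 | 3 | 4 | 5 | 6
  R[7]: 0 | 1 | 2 | 3 | 3 | 4 | 5 | 6 | 7
  R[8]: 1 | 2 | 3 | 4 | 4 | 5 | 6 | 7 | 8
  R[9]: 1 | 2 | 3 | 4 | 5 | 6 | 7 | 8 | 9

so w = (7, 8, 4, 3, 9, 6, 2, 1, 5).

ℓ(w)=25; the 6 essential cells (i,j,r):

[(2, 6, 0), (3, 3, 0), (5, 6, 2), (6, 2, 0), (6, 5, 2), (7, 1, 0)]


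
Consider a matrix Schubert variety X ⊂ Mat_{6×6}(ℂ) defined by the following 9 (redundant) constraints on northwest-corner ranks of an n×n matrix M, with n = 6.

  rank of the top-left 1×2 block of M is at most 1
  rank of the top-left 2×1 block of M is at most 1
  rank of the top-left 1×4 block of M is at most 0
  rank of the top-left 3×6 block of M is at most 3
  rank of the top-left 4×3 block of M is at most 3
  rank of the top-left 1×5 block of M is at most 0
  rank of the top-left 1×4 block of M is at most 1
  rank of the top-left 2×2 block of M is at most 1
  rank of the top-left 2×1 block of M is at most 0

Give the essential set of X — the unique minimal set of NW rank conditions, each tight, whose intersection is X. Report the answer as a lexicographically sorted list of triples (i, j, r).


Reconstructing r_w from the 9 given conditions:

  0  0  0  0  0  1
  0  1  1  1  1  2
  1  2  2  2  2  3
  1  2  3  3  3  4
  1  2  3  4  4  5
  1  2  3  4  5  6

second differences of R give the permutation w = (6, 2, 1, 3, 4, 5).

ℓ(w)=6; the 2 essential cells (i,j,r):

[(1, 5, 0), (2, 1, 0)]


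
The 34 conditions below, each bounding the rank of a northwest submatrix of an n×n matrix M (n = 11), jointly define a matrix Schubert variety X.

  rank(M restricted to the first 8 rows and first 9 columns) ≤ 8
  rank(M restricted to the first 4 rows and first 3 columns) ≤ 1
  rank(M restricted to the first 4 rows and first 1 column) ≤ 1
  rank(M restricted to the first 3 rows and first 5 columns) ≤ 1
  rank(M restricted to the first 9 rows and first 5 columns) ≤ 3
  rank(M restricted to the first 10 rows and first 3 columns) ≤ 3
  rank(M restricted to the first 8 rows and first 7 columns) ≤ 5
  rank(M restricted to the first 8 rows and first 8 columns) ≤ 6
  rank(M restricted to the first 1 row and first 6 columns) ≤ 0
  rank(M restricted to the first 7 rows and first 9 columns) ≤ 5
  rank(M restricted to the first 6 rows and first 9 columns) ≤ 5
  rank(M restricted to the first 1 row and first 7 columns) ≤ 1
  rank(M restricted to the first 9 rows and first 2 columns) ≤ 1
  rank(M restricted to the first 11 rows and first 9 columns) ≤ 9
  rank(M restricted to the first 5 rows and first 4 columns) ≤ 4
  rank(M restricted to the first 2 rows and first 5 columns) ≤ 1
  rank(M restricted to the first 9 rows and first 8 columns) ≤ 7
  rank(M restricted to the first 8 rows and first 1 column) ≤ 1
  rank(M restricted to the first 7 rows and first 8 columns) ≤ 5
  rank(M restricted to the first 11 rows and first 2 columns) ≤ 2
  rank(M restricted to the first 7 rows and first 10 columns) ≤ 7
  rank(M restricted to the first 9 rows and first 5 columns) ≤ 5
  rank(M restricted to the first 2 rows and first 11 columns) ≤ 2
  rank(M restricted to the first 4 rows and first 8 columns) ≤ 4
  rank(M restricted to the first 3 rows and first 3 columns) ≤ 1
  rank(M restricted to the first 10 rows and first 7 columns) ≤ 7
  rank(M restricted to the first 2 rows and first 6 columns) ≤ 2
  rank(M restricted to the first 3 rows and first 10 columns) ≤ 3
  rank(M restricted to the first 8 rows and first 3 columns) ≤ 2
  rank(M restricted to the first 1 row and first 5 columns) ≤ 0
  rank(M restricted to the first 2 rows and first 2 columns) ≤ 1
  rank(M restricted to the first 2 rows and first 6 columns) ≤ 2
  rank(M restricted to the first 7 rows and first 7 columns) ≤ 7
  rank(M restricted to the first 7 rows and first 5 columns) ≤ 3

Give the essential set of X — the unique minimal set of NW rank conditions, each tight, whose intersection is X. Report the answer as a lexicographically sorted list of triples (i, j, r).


Reconstructing r_w from the 34 given conditions:

  i=1: 0  0  0  0  0  0  1  1  1  1  1
  i=2: 1  1  1  1  1  1  2  2  2  2  2
  i=3: 1  1  1  1  1  2  3  3  3  3  3
  i=4: 1  1  1  2  2  3  4  4  4  4  4
  i=5: 1  1  2  3  3  4  5  5  5  5  5
  i=6: 1  1  2  3  3  4  5  5  5  6  6
  i=7: 1  1  2  3  3  4  5  5  5  6  7
  i=8: 1  1  2  3  3  4  5  6  6  7  8
  i=9: 1  1  2  3  3  4  5  6  7  8  9
  i=10: 1  2  3  4  4  5  6  7  8  9  10
  i=11: 1  2  3  4  5  6  7  8  9  10  11

so w = (7, 1, 6, 4, 3, 10, 11, 8, 9, 2, 5).

D(w) has 25 cells with 6 SE-corners; essential set:

[(1, 6, 0), (3, 5, 1), (4, 3, 1), (7, 9, 5), (9, 2, 1), (9, 5, 3)]


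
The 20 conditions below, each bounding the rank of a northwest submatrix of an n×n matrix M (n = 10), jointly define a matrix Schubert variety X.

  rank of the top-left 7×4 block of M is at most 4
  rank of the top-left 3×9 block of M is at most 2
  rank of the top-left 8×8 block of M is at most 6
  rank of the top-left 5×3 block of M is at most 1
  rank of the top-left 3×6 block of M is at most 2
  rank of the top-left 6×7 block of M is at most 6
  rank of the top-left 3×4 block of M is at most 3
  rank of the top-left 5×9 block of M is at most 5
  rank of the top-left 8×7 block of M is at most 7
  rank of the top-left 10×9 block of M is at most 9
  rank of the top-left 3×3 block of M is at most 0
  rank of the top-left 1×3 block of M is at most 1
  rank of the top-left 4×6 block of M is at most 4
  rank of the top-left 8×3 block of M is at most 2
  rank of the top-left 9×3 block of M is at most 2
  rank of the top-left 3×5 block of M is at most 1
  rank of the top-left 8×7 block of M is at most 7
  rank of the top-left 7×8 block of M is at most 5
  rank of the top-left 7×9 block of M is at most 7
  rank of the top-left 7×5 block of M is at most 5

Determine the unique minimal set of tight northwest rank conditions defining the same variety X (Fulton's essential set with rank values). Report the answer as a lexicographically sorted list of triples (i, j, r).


Reconstructing r_w from the 20 given conditions:

  row 1: 0 | 0 | 0 | 1 | 1 | 1 | 1 | 1 | 1 | 1
  row 2: 0 | 0 | 0 | 1 | 1 | 2 | 2 | 2 | 2 | 2
  row 3: 0 | 0 | 0 | 1 | 1 | 2 | 2 | 2 | 2 | 3
  row 4: 1 | 1 | 1 | 2 | 2 | 3 | 3 | 3 | 3 | 4
  row 5: 1 | 1 | 1 | 2 | 3 | 4 | 4 | 4 | 4 | 5
  row 6: 1 | 2 | 2 | 3 | 4 | 5 | 5 | 5 | 5 | 6
  row 7: 1 | 2 | 2 | 3 | 4 | 5 | 5 | 5 | 6 | 7
  row 8: 1 | 2 | 2 | 3 | 4 | 5 | 6 | 6 | 7 | 8
  row 9: 1 | 2 | 2 | 3 | 4 | 5 | 6 | 7 | 8 | 9
  row 10: 1 | 2 | 3 | 4 | 5 | 6 | 7 | 8 | 9 | 10

reading off 1-entries of Δ²R: w = (4, 6, 10, 1, 5, 2, 9, 7, 8, 3).

|D(w)|=21, |Ess(w)|=6:

[(3, 3, 0), (3, 5, 1), (3, 9, 2), (5, 3, 1), (7, 8, 5), (9, 3, 2)]


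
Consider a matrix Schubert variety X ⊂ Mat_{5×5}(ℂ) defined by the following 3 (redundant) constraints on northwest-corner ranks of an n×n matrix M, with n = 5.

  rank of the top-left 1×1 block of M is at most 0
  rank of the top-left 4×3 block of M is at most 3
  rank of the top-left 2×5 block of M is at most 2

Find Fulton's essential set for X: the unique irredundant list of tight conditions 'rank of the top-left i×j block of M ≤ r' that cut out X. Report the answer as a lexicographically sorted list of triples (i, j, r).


Rank table r_w(5×5) implied by the 3 constraints:

  i=1: 0 1 1 1 1
  i=2: 1 2 2 2 2
  i=3: 1 2 3 3 3
  i=4: 1 2 3 4 4
  i=5: 1 2 3 4 5

the unique w with this rank table is (2, 1, 3, 4, 5).

1 SE-corner of the 1-cell Rothe diagram gives Ess(w):

[(1, 1, 0)]


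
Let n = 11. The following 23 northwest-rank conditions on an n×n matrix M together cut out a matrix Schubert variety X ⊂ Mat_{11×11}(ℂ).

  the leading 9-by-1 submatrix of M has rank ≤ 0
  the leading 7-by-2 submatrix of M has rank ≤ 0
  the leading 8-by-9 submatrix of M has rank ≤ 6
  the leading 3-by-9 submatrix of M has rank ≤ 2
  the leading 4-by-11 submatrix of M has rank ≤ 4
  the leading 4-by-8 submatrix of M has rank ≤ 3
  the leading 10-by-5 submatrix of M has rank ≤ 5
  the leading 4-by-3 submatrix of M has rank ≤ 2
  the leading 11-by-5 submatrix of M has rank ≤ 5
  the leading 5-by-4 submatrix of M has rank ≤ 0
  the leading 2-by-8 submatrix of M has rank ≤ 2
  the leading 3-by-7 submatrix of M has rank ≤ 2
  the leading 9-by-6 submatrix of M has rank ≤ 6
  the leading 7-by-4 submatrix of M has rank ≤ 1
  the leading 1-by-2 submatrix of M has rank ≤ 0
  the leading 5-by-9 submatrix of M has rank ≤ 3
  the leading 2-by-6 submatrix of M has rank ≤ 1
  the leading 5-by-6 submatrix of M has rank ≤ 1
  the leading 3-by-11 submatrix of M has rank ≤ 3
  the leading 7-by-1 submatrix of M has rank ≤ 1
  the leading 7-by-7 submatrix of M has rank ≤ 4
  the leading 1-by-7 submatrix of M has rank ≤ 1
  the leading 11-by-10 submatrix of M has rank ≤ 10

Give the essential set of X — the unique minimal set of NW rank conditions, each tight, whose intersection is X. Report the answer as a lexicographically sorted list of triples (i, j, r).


Propagating the 23 rank bounds to every northwest block:

  i=1: 0 0 0 0 1 1 1 1 1 1 1
  i=2: 0 0 0 0 1 1 2 2 2 2 2
  i=3: 0 0 0 0 1 1 2 2 2 3 3
  i=4: 0 0 0 0 1 1 2 3 3 4 4
  i=5: 0 0 0 0 1 1 2 3 3 4 5
  i=6: 0 0 1 1 2 2 3 4 4 5 6
  i=7: 0 0 1 1 2 3 4 5 5 6 7
  i=8: 0 1 2 2 3 4 5 6 6 7 8
  i=9: 0 1 2 3 4 5 6 7 7 8 9
  i=10: 1 2 3 4 5 6 7 8 8 9 10
  i=11: 1 2 3 4 5 6 7 8 9 10 11

second differences of R give the permutation w = (5, 7, 10, 8, 11, 3, 6, 2, 4, 1, 9).

|D(w)|=34, |Ess(w)|=7:

[(3, 9, 2), (5, 4, 0), (5, 6, 1), (5, 9, 3), (7, 2, 0), (7, 4, 1), (9, 1, 0)]


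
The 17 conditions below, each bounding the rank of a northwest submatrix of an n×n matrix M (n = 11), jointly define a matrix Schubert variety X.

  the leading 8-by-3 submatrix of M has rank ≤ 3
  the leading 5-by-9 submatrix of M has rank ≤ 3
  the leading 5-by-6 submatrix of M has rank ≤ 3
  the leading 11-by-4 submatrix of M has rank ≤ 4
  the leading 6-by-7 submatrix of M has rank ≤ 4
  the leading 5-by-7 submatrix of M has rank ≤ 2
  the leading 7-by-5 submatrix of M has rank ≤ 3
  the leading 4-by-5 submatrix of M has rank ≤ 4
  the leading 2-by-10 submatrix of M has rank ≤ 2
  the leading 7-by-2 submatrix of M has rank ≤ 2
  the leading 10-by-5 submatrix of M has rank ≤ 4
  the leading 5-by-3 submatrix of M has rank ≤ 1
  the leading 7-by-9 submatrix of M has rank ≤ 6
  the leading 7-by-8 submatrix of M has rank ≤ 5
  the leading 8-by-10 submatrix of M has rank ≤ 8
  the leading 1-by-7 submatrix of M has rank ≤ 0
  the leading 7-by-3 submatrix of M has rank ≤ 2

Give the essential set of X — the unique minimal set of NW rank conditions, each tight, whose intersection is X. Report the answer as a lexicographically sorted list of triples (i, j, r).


Propagating the 17 rank bounds to every northwest block:

  row 1: 0 0 0 0 0 0 0 1 1 1 1
  row 2: 1 1 1 1 1 1 1 2 2 2 2
  row 3: 1 1 1 2 2 2 2 3 3 3 3
  row 4: 1 1 1 2 2 2 2 3 3 4 4
  row 5: 1 1 1 2 2 2 2 3 3 4 5
  row 6: 1 2 2 3 3 3 3 4 4 5 6
  row 7: 1 2 2 3 3 4 4 5 5 6 7
  row 8: 1 2 3 4 4 5 5 6 6 7 8
  row 9: 1 2 3 4 4 5 6 7 7 8 9
  row 10: 1 2 3 4 4 5 6 7 8 9 10
  row 11: 1 2 3 4 5 6 7 8 9 10 11

second differences of R give the permutation w = (8, 1, 4, 10, 11, 2, 6, 3, 7, 9, 5).

D(w) has 25 cells with 7 SE-corners; essential set:

[(1, 7, 0), (5, 3, 1), (5, 7, 2), (5, 9, 3), (7, 3, 2), (7, 5, 3), (10, 5, 4)]


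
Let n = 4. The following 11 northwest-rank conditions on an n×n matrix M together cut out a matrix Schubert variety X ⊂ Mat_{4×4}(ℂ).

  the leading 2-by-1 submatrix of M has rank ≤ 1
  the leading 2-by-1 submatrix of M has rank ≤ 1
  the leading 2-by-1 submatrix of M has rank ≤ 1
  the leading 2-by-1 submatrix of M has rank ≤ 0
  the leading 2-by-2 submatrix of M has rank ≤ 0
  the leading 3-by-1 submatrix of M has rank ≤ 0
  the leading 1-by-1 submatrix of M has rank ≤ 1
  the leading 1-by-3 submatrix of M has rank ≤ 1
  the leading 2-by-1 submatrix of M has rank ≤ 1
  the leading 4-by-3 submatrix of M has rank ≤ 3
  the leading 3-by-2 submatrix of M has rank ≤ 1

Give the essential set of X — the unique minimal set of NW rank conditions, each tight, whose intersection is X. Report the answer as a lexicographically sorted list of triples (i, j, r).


Reconstructing r_w from the 11 given conditions:

  row 1: 0 | 0 | 1 | 1
  row 2: 0 | 0 | 1 | 2
  row 3: 0 | 1 | 2 | 3
  row 4: 1 | 2 | 3 | 4

so w = (3, 4, 2, 1).

Rothe diagram D(w) (5 cells), 2 SE-corners (essential conditions):

[(2, 2, 0), (3, 1, 0)]


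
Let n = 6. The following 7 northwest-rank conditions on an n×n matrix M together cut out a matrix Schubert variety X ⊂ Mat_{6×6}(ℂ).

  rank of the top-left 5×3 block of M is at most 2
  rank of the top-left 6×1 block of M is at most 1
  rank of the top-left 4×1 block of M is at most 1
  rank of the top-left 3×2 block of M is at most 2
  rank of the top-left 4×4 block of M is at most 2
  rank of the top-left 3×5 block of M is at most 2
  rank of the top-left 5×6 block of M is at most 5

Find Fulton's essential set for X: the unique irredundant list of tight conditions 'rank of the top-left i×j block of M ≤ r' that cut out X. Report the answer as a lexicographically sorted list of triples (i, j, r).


Reconstructing r_w from the 7 given conditions:

  1  1  1  1  1  1
  1  2  2  2  2  2
  1  2  2  2  2  3
  1  2  2  2  3  4
  1  2  2  3  4  5
  1  2  3  4  5  6

giving w = (1, 2, 6, 5, 4, 3) via Δ²R.

ℓ(w)=6; the 3 essential cells (i,j,r):

[(3, 5, 2), (4, 4, 2), (5, 3, 2)]


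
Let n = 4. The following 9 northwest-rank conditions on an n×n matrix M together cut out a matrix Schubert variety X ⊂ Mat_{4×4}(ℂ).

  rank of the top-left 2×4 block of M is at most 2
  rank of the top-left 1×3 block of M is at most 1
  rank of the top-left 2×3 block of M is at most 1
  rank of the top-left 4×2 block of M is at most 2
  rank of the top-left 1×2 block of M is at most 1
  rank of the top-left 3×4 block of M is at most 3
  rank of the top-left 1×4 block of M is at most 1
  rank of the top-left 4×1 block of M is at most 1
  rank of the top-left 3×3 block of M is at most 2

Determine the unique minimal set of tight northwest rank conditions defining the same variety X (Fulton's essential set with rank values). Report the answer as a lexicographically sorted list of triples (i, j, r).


Rank table r_w(4×4) implied by the 9 constraints:

  1, 1, 1, 1
  1, 1, 1, 2
  1, 2, 2, 3
  1, 2, 3, 4

the unique w with this rank table is (1, 4, 2, 3).

D(w) has 2 cells with 1 SE-corner; essential set:

[(2, 3, 1)]


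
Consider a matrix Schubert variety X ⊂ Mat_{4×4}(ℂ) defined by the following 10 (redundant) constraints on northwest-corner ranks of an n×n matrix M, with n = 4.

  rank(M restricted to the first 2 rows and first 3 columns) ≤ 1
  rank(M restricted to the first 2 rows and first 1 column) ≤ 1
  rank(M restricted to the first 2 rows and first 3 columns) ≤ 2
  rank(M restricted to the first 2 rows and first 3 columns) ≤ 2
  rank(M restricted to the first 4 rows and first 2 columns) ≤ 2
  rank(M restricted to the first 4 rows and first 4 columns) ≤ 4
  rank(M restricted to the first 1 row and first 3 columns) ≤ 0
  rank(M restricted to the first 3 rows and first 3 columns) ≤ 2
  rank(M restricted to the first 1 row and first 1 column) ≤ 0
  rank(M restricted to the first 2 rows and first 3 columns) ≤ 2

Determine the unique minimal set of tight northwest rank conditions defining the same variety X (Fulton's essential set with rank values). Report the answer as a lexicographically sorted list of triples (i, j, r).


The tightest implied rank at each (i,j), from the 10 conditions:

  row 1: 0 0 0 1
  row 2: 1 1 1 2
  row 3: 1 2 2 3
  row 4: 1 2 3 4

second differences of R give the permutation w = (4, 1, 2, 3).

ℓ(w)=3; the 1 essential cell (i,j,r):

[(1, 3, 0)]


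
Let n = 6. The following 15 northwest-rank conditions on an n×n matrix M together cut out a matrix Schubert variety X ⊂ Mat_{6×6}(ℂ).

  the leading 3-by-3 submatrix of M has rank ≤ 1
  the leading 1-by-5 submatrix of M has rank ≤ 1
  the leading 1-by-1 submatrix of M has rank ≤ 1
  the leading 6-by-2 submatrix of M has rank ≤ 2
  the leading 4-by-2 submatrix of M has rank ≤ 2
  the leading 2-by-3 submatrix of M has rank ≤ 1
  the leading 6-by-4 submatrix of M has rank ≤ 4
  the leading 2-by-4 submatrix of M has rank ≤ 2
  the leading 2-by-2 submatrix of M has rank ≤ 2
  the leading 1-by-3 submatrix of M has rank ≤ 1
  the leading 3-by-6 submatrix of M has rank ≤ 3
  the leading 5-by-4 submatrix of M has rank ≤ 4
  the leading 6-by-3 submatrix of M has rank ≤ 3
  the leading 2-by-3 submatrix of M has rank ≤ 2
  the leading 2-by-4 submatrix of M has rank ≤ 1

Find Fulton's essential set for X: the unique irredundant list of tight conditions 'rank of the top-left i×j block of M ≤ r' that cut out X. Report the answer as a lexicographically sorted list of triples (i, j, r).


Reconstructing r_w from the 15 given conditions:

  i=1: 1 1 1 1 1 1
  i=2: 1 1 1 1 2 2
  i=3: 1 1 1 2 3 3
  i=4: 1 2 2 3 4 4
  i=5: 1 2 3 4 5 5
  i=6: 1 2 3 4 5 6

the unique w with this rank table is (1, 5, 4, 2, 3, 6).

D(w) has 5 cells with 2 SE-corners; essential set:

[(2, 4, 1), (3, 3, 1)]


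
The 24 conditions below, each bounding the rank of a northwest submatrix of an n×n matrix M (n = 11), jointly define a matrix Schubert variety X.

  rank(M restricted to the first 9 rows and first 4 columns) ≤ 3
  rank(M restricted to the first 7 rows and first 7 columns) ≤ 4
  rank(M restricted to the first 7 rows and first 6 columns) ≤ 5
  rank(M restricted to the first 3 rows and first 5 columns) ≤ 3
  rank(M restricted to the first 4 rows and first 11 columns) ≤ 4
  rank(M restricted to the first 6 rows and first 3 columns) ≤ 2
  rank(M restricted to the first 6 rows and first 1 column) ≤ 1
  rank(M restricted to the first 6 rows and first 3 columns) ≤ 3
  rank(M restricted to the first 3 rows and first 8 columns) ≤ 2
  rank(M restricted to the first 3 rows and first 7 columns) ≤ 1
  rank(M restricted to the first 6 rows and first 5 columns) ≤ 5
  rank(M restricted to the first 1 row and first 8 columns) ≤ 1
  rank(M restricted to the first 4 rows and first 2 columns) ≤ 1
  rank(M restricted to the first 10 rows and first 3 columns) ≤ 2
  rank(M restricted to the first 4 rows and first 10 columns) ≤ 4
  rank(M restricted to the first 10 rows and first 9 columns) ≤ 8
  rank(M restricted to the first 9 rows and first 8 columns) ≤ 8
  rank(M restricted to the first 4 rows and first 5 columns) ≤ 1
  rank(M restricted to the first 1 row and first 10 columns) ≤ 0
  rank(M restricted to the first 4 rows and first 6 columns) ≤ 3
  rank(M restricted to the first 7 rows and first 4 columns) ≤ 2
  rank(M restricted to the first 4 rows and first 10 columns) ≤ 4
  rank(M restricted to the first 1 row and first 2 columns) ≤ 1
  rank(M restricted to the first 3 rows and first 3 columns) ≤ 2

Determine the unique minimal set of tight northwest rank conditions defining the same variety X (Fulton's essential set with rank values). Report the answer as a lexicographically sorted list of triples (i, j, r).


The tightest implied rank at each (i,j), from the 24 conditions:

  0  0  0  0  0  0  0  0  0  0  1
  1  1  1  1  1  1  1  1  1  1  2
  1  1  1  1  1  1  1  2  2  2  3
  1  1  1  1  1  2  2  3  3  3  4
  1  2  2  2  2  3  3  4  4  4  5
  1  2  2  2  3  4  4  5  5  5  6
  1  2  2  2  3  4  4  5  6  6  7
  1  2  2  3  4  5  5  6  7  7  8
  1  2  2  3  4  5  6  7  8  8  9
  1  2  2  3  4  5  6  7  8  9  10
  1  2  3  4  5  6  7  8  9  10  11

reading off 1-entries of Δ²R: w = (11, 1, 8, 6, 2, 5, 9, 4, 7, 10, 3).

ℓ(w)=28; the 6 essential cells (i,j,r):

[(1, 10, 0), (3, 7, 1), (4, 5, 1), (7, 4, 2), (7, 7, 4), (10, 3, 2)]


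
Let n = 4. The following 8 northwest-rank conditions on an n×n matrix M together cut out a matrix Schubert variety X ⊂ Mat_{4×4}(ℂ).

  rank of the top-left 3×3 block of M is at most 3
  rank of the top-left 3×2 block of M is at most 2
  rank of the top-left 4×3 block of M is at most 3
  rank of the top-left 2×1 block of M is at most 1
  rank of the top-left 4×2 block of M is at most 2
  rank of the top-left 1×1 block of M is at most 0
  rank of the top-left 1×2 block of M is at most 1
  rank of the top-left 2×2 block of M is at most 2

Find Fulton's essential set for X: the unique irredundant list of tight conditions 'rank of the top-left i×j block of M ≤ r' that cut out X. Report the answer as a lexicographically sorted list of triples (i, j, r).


Recovering R(i,j) via the rank-extension bound from the 8 conditions:

  i=1: 0  1  1  1
  i=2: 1  2  2  2
  i=3: 1  2  3  3
  i=4: 1  2  3  4

giving w = (2, 1, 3, 4) via Δ²R.

D(w) has 1 cell with 1 SE-corner; essential set:

[(1, 1, 0)]


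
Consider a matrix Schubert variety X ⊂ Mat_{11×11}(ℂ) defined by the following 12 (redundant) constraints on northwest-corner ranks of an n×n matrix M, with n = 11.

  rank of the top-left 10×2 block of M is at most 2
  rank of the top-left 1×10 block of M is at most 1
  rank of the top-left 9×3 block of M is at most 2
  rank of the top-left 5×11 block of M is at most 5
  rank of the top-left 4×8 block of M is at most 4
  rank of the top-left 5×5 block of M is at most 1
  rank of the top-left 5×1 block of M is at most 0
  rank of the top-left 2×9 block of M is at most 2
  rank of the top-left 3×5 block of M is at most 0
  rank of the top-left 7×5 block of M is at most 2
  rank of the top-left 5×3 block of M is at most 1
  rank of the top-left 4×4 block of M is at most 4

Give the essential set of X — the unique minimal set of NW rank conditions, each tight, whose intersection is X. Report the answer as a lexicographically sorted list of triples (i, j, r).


Rank table r_w(11×11) implied by the 12 constraints:

  row 1: 0 0 0 0 0 1 1 1 1 1 1
  row 2: 0 0 0 0 0 1 2 2 2 2 2
  row 3: 0 0 0 0 0 1 2 3 3 3 3
  row 4: 0 1 1 1 1 2 3 4 4 4 4
  row 5: 0 1 1 1 1 2 3 4 5 5 5
  row 6: 1 2 2 2 2 3 4 5 6 6 6
  row 7: 1 2 2 2 2 3 4 5 6 7 7
  row 8: 1 2 2 3 3 4 5 6 7 8 8
  row 9: 1 2 2 3 4 5 6 7 8 9 9
  row 10: 1 2 3 4 5 6 7 8 9 10 10
  row 11: 1 2 3 4 5 6 7 8 9 10 11

hence w(1..11) = (6, 7, 8, 2, 9, 1, 10, 4, 5, 3, 11).

Rothe diagram D(w) (25 cells), 5 SE-corners (essential conditions):

[(3, 5, 0), (5, 1, 0), (5, 5, 1), (7, 5, 2), (9, 3, 2)]


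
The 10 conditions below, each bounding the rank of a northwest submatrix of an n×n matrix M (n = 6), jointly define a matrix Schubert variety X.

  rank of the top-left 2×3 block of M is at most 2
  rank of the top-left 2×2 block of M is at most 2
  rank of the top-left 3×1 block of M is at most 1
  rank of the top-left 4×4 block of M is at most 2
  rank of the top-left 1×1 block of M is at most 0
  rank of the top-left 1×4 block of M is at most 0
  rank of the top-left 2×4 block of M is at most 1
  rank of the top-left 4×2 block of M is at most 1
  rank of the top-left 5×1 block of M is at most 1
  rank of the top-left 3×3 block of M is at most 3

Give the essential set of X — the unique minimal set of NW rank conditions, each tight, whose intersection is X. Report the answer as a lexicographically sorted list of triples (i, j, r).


Propagating the 10 rank bounds to every northwest block:

  R[1]: 0, 0, 0, 0, 1, 1
  R[2]: 1, 1, 1, 1, 2, 2
  R[3]: 1, 1, 2, 2, 3, 3
  R[4]: 1, 1, 2, 2, 3, 4
  R[5]: 1, 2, 3, 3, 4, 5
  R[6]: 1, 2, 3, 4, 5, 6

second differences of R give the permutation w = (5, 1, 3, 6, 2, 4).

Fulton essential set (3 of the 7 Rothe cells):

[(1, 4, 0), (4, 2, 1), (4, 4, 2)]


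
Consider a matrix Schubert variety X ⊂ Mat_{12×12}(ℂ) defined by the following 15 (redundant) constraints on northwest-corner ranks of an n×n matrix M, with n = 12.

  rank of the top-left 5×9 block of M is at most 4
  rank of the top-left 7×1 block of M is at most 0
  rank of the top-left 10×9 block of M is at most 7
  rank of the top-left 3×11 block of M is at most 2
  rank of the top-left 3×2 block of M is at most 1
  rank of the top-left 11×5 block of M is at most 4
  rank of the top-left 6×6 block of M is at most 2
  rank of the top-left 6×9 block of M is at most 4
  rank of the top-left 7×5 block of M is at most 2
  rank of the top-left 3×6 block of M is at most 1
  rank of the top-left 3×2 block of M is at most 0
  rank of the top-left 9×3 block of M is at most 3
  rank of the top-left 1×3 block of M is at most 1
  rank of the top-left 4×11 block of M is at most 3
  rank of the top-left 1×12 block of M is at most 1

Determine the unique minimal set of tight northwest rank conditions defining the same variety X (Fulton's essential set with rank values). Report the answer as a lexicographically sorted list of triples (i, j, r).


Propagating the 15 rank bounds to every northwest block:

  row 1: 0  0  1  1  1  1  1  1  1  1  1  1
  row 2: 0  0  1  1  1  1  2  2  2  2  2  2
  row 3: 0  0  1  1  1  1  2  2  2  2  2  3
  row 4: 0  1  2  2  2  2  3  3  3  3  3  4
  row 5: 0  1  2  2  2  2  3  4  4  4  4  5
  row 6: 0  1  2  2  2  2  3  4  4  5  5  6
  row 7: 0  1  2  2  2  3  4  5  5  6  6  7
  row 8: 1  2  3  3  3  4  5  6  6  7  7  8
  row 9: 1  2  3  4  4  5  6  7  7  8  8  9
  row 10: 1  2  3  4  4  5  6  7  7  8  9  10
  row 11: 1  2  3  4  4  5  6  7  8  9  10  11
  row 12: 1  2  3  4  5  6  7  8  9  10  11  12

reading off 1-entries of Δ²R: w = (3, 7, 12, 2, 8, 10, 6, 1, 4, 11, 9, 5).

Fulton essential set (9 of the 32 Rothe cells):

[(3, 2, 0), (3, 6, 1), (3, 11, 2), (6, 6, 2), (6, 9, 4), (7, 1, 0), (7, 5, 2), (10, 9, 7), (11, 5, 4)]


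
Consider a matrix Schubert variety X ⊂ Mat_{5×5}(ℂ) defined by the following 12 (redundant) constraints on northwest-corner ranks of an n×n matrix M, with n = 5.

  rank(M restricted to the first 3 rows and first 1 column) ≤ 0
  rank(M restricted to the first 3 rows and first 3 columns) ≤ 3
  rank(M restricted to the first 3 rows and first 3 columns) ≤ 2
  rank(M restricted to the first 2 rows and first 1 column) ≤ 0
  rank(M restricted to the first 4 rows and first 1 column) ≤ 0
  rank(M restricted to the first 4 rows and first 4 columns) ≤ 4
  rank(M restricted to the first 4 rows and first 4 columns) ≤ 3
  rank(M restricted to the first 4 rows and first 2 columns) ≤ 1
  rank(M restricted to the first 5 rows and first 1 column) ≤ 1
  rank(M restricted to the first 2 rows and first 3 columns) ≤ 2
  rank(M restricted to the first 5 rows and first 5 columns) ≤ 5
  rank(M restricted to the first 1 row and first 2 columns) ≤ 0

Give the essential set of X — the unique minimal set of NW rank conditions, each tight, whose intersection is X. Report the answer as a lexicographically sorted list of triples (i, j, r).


Propagating the 12 rank bounds to every northwest block:

  row 1: 0  0  1  1  1
  row 2: 0  1  2  2  2
  row 3: 0  1  2  3  3
  row 4: 0  1  2  3  4
  row 5: 1  2  3  4  5

hence w(1..5) = (3, 2, 4, 5, 1).

|D(w)|=5, |Ess(w)|=2:

[(1, 2, 0), (4, 1, 0)]


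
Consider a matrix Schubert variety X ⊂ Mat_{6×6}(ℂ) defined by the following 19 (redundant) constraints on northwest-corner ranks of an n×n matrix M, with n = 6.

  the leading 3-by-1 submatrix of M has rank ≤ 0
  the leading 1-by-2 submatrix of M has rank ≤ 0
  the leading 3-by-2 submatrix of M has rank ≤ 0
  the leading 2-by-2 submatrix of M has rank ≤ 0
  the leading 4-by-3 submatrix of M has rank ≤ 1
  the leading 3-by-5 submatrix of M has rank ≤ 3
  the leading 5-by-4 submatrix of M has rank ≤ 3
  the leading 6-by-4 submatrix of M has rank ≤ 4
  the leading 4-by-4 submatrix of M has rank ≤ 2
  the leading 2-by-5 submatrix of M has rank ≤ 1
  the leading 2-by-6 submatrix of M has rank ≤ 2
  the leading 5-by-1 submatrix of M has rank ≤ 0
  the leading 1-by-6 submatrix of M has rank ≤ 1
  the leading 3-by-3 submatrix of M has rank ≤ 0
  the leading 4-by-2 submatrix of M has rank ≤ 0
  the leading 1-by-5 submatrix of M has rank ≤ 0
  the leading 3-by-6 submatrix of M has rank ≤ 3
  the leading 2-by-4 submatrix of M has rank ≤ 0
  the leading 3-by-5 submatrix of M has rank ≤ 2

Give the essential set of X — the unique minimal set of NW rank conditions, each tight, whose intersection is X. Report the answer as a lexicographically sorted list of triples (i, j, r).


Propagating the 19 rank bounds to every northwest block:

  row 1: 0, 0, 0, 0, 0, 1
  row 2: 0, 0, 0, 0, 1, 2
  row 3: 0, 0, 0, 1, 2, 3
  row 4: 0, 0, 1, 2, 3, 4
  row 5: 0, 1, 2, 3, 4, 5
  row 6: 1, 2, 3, 4, 5, 6

giving w = (6, 5, 4, 3, 2, 1) via Δ²R.

Rothe diagram D(w) (15 cells), 5 SE-corners (essential conditions):

[(1, 5, 0), (2, 4, 0), (3, 3, 0), (4, 2, 0), (5, 1, 0)]
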